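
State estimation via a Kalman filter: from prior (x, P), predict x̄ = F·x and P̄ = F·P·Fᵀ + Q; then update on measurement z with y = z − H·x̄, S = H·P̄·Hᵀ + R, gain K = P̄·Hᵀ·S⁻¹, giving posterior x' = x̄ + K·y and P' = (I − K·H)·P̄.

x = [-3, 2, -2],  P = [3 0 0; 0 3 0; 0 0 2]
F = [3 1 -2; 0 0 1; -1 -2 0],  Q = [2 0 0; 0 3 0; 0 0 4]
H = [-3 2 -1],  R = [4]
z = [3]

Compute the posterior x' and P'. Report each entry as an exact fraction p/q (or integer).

x' = [-744/361, -788/361, -439/361]
P' = [1671/361 1042/361 -2477/361; 1042/361 1321/361 -572/361; -2477/361 -572/361 6183/361]

x̄ = F·x = [-3, -2, -1]
P̄ = F·P·Fᵀ + Q = [40 -4 -15; -4 5 0; -15 0 19]
y = z − H·x̄ = [-3]
S = H·P̄·Hᵀ + R = [361]
K = P̄·Hᵀ·S⁻¹ = [-113/361; 22/361; 26/361]
x' = x̄ + K·y = [-744/361, -788/361, -439/361]
P' = (I − K·H)·P̄ = [1671/361 1042/361 -2477/361; 1042/361 1321/361 -572/361; -2477/361 -572/361 6183/361]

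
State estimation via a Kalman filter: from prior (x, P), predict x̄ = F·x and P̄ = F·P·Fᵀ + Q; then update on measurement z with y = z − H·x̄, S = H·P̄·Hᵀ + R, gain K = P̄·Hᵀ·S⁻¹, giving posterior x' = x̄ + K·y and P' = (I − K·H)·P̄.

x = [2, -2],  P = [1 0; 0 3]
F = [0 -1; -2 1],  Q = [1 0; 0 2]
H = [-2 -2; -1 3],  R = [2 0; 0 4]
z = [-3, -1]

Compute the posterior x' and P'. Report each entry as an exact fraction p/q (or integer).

x' = [1311/1027, -36/1027]
P' = [475/1027 -147/1027; -147/1027 279/1027]

x̄ = F·x = [2, -6]
P̄ = F·P·Fᵀ + Q = [4 -3; -3 9]
y = z − H·x̄ = [-11, 19]
S = H·P̄·Hᵀ + R = [30 -34; -34 107]
K = P̄·Hᵀ·S⁻¹ = [-328/1027 -229/1027; -132/1027 246/1027]
x' = x̄ + K·y = [1311/1027, -36/1027]
P' = (I − K·H)·P̄ = [475/1027 -147/1027; -147/1027 279/1027]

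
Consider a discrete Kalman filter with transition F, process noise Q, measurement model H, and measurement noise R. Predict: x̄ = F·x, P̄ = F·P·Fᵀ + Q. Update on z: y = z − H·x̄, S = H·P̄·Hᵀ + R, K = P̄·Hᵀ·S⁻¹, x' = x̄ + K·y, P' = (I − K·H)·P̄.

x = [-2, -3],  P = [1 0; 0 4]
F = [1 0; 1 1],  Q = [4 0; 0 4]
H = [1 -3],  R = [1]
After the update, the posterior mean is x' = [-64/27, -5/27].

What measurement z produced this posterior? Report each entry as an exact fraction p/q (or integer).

z = [-2]

x̄ = F·x = [-2, -5]
P̄ = F·P·Fᵀ + Q = [5 1; 1 9]
S = H·P̄·Hᵀ + R = [81]
K = P̄·Hᵀ·S⁻¹ = [2/81; -26/81]
x' − x̄ = [-10/27, 130/27] = K·y
y = (KᵀK)⁻¹·Kᵀ·(x' − x̄) = [-15]
z = y + H·x̄ = [-15] + [13] = [-2]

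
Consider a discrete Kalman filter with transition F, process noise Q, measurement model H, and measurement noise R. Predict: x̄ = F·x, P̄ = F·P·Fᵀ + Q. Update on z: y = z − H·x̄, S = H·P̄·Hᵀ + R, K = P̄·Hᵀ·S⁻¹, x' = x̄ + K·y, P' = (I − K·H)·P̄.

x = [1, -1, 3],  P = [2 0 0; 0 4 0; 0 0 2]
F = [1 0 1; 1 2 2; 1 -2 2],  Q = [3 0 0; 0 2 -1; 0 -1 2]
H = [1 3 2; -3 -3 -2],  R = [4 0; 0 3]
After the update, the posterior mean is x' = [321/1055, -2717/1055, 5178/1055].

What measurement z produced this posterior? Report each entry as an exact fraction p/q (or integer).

z = [2, -3]

x̄ = F·x = [4, 5, 9]
P̄ = F·P·Fᵀ + Q = [7 6 6; 6 28 -7; 6 -7 28]
S = H·P̄·Hᵀ + R = [351 -421; -421 526]
K = P̄·Hᵀ·S⁻¹ = [-287/1055 -332/1055; 2928/7385 1108/7385; -747/7385 -1342/7385]
x' − x̄ = [-3899/1055, -7992/1055, -4317/1055] = K·y
y = (KᵀK)⁻¹·Kᵀ·(x' − x̄) = [-35, 42]
z = y + H·x̄ = [-35, 42] + [37, -45] = [2, -3]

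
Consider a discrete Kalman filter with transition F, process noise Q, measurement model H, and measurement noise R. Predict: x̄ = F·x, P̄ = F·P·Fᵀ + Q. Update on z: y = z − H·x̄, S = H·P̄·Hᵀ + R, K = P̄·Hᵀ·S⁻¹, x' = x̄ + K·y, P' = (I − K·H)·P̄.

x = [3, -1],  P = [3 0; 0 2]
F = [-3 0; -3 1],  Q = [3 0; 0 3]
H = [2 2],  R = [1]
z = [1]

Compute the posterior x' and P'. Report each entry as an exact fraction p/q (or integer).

x̄ = F·x = [-9, -10]
P̄ = F·P·Fᵀ + Q = [30 27; 27 32]
y = z − H·x̄ = [39]
S = H·P̄·Hᵀ + R = [465]
K = P̄·Hᵀ·S⁻¹ = [38/155; 118/465]
x' = x̄ + K·y = [87/155, -16/155]
P' = (I − K·H)·P̄ = [318/155 -299/155; -299/155 956/465]

x' = [87/155, -16/155]
P' = [318/155 -299/155; -299/155 956/465]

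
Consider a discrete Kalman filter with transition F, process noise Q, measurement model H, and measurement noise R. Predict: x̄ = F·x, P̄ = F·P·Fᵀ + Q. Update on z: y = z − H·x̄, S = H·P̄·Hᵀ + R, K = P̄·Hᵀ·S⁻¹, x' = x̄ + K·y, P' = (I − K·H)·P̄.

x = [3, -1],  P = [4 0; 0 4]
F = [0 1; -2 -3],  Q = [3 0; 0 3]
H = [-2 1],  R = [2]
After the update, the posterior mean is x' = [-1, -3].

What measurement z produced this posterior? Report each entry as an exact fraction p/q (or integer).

z = [-1]

x̄ = F·x = [-1, -3]
P̄ = F·P·Fᵀ + Q = [7 -12; -12 55]
S = H·P̄·Hᵀ + R = [133]
K = P̄·Hᵀ·S⁻¹ = [-26/133; 79/133]
x' − x̄ = [0, 0] = K·y
y = (KᵀK)⁻¹·Kᵀ·(x' − x̄) = [0]
z = y + H·x̄ = [0] + [-1] = [-1]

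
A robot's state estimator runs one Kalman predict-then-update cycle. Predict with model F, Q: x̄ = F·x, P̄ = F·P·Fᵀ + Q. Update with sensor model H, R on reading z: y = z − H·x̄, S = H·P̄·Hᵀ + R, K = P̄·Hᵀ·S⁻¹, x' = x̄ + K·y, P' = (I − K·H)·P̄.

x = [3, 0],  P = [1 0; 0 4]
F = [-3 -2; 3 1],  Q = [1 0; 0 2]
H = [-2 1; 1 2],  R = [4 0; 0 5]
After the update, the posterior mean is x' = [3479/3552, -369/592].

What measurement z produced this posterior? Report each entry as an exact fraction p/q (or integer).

x̄ = F·x = [-9, 9]
P̄ = F·P·Fᵀ + Q = [26 -17; -17 15]
S = H·P̄·Hᵀ + R = [191 29; 29 23]
K = P̄·Hᵀ·S⁻¹ = [-1355/3552 473/3552; 125/592 177/592]
x' − x̄ = [35447/3552, -5697/592] = K·y
y = (KᵀK)⁻¹·Kᵀ·(x' − x̄) = [-30, -11]
z = y + H·x̄ = [-30, -11] + [27, 9] = [-3, -2]

z = [-3, -2]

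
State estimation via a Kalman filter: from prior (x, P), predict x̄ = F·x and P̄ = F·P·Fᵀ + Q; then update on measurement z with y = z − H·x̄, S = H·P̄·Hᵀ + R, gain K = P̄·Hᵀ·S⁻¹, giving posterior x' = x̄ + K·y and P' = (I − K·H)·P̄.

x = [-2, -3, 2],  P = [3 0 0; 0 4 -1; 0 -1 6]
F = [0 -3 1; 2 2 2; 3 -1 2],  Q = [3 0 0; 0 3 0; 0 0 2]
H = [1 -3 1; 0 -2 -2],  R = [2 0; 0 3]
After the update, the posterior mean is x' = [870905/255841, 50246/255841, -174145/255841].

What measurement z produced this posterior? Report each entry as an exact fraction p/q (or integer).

x̄ = F·x = [11, -6, 1]
P̄ = F·P·Fᵀ + Q = [51 -8 31; -8 47 32; 31 32 61]
S = H·P̄·Hᵀ + R = [455 242; 242 691]
K = P̄·Hᵀ·S⁻¹ = [84378/255841 -46582/255841; -42611/255841 -43576/255841; 42248/255841 -83662/255841]
x' − x̄ = [-1943346/255841, 1585292/255841, -429986/255841] = K·y
y = (KᵀK)⁻¹·Kᵀ·(x' − x̄) = [-28, -9]
z = y + H·x̄ = [-28, -9] + [30, 10] = [2, 1]

z = [2, 1]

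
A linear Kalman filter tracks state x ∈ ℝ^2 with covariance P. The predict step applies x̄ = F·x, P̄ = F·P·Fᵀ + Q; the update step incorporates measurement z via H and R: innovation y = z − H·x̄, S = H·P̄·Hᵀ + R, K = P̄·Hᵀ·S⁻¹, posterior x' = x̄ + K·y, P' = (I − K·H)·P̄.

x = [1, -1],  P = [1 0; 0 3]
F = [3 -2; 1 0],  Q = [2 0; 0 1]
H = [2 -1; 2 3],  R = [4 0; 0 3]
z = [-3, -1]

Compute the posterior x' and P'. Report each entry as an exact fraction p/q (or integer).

x' = [-563/535, 121/321]
P' = [573/1070 -21/107; -21/107 106/321]

x̄ = F·x = [5, 1]
P̄ = F·P·Fᵀ + Q = [23 3; 3 2]
y = z − H·x̄ = [-12, -14]
S = H·P̄·Hᵀ + R = [86 98; 98 149]
K = P̄·Hᵀ·S⁻¹ = [339/1070 86/535; -58/321 64/321]
x' = x̄ + K·y = [-563/535, 121/321]
P' = (I − K·H)·P̄ = [573/1070 -21/107; -21/107 106/321]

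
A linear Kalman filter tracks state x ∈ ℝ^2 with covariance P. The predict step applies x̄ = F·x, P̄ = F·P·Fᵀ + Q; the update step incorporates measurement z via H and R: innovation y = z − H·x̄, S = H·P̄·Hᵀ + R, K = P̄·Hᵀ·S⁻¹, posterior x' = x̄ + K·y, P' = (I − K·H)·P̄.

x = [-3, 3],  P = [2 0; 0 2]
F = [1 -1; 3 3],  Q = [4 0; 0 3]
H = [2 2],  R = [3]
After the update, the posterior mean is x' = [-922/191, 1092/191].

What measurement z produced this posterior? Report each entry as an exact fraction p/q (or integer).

z = [2]

x̄ = F·x = [-6, 0]
P̄ = F·P·Fᵀ + Q = [8 0; 0 39]
S = H·P̄·Hᵀ + R = [191]
K = P̄·Hᵀ·S⁻¹ = [16/191; 78/191]
x' − x̄ = [224/191, 1092/191] = K·y
y = (KᵀK)⁻¹·Kᵀ·(x' − x̄) = [14]
z = y + H·x̄ = [14] + [-12] = [2]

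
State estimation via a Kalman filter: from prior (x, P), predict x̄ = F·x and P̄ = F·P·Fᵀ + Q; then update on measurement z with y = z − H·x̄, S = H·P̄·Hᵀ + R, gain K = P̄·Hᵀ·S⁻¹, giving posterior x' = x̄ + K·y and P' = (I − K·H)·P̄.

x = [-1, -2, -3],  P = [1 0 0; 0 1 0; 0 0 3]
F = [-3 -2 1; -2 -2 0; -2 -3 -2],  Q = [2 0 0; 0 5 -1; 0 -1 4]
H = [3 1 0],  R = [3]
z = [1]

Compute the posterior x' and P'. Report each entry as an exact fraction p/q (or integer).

x' = [-4/7, 41/14, 169/14]
P' = [94/119 -186/119 -150/119; -186/119 1245/238 981/238; -150/119 981/238 6173/238]

x̄ = F·x = [4, 6, 14]
P̄ = F·P·Fᵀ + Q = [18 10 6; 10 13 9; 6 9 29]
y = z − H·x̄ = [-17]
S = H·P̄·Hᵀ + R = [238]
K = P̄·Hᵀ·S⁻¹ = [32/119; 43/238; 27/238]
x' = x̄ + K·y = [-4/7, 41/14, 169/14]
P' = (I − K·H)·P̄ = [94/119 -186/119 -150/119; -186/119 1245/238 981/238; -150/119 981/238 6173/238]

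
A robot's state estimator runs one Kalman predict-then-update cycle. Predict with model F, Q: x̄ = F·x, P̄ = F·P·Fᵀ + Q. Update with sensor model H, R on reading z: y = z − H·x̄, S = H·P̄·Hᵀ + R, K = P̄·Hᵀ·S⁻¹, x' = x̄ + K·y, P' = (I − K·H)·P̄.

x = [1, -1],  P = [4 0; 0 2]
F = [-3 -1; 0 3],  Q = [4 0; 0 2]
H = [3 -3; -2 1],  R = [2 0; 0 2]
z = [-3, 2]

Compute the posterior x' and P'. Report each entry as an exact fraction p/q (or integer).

x' = [-3166/2249, -1070/2249]
P' = [4062/2249 4416/2249; 4416/2249 5246/2249]

x̄ = F·x = [-2, -3]
P̄ = F·P·Fᵀ + Q = [42 -6; -6 20]
y = z − H·x̄ = [-6, 1]
S = H·P̄·Hᵀ + R = [668 -366; -366 214]
K = P̄·Hᵀ·S⁻¹ = [-531/2249 -1854/2249; -1245/2249 -1793/2249]
x' = x̄ + K·y = [-3166/2249, -1070/2249]
P' = (I − K·H)·P̄ = [4062/2249 4416/2249; 4416/2249 5246/2249]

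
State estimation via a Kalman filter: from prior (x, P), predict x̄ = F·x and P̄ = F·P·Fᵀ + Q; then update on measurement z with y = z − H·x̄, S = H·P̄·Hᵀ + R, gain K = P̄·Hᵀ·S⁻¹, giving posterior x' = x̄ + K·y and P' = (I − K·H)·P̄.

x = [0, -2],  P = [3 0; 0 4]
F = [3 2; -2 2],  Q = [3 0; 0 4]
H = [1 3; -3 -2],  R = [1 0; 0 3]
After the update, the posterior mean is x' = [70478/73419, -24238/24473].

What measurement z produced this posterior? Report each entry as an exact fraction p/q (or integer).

x̄ = F·x = [-4, -4]
P̄ = F·P·Fᵀ + Q = [46 -2; -2 32]
S = H·P̄·Hᵀ + R = [323 -308; -308 521]
K = P̄·Hᵀ·S⁻¹ = [-20432/73419 -30962/73419; 10370/24473 3406/24473]
x' − x̄ = [364154/73419, 73654/24473] = K·y
y = (KᵀK)⁻¹·Kᵀ·(x' − x̄) = [14, -21]
z = y + H·x̄ = [14, -21] + [-16, 20] = [-2, -1]

z = [-2, -1]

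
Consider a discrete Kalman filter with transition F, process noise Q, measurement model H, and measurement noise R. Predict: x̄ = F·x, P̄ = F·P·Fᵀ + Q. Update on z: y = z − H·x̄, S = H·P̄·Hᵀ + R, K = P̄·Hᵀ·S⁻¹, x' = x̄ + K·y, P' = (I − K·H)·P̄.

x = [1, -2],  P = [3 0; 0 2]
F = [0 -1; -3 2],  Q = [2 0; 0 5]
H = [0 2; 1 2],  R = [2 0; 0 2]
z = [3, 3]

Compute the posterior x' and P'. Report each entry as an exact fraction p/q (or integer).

x' = [212/299, 381/299]
P' = [580/299 -148/299; -148/299 112/299]

x̄ = F·x = [2, -7]
P̄ = F·P·Fᵀ + Q = [4 -4; -4 40]
y = z − H·x̄ = [17, 15]
S = H·P̄·Hᵀ + R = [162 152; 152 150]
K = P̄·Hᵀ·S⁻¹ = [-148/299 142/299; 112/299 38/299]
x' = x̄ + K·y = [212/299, 381/299]
P' = (I − K·H)·P̄ = [580/299 -148/299; -148/299 112/299]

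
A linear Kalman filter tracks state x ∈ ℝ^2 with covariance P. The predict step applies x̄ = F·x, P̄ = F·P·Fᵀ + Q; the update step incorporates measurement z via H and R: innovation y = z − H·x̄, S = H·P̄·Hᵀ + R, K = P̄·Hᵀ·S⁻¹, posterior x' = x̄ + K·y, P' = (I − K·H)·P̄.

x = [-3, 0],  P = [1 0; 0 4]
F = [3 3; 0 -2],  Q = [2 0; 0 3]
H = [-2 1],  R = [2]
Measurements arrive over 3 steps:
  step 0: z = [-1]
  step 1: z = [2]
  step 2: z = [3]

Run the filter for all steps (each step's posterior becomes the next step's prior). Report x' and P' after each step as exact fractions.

step 0: x' = [-503/305, -1273/305], P' = [411/305 586/305; 586/305 1306/305]
step 1: x' = [-104624/158601, 133138/158601], P' = [166327/158601 203506/158601; 203506/158601 464698/158601]
step 2: x' = [-103395836/57326833, -36637499/57326833], P' = [60158819/57326833 73661050/57326833; 73661050/57326833 168028186/57326833]

step 0: x̄ = F·x = [-9, 0]
step 0: P̄ = F·P·Fᵀ + Q = [47 -24; -24 19]
step 0: y = z − H·x̄ = [-19]
step 0: S = H·P̄·Hᵀ + R = [305]
step 0: K = P̄·Hᵀ·S⁻¹ = [-118/305; 67/305]
step 0: x' = x̄ + K·y = [-503/305, -1273/305]
step 0: P' = (I − K·H)·P̄ = [411/305 586/305; 586/305 1306/305]
step 1: x̄ = F·x = [-5328/305, 2546/305]
step 1: P̄ = F·P·Fᵀ + Q = [26611/305 -11352/305; -11352/305 6139/305]
step 1: y = z − H·x̄ = [-12592/305]
step 1: S = H·P̄·Hᵀ + R = [158601/305]
step 1: K = P̄·Hᵀ·S⁻¹ = [-64574/158601; 28843/158601]
step 1: x' = x̄ + K·y = [-104624/158601, 133138/158601]
step 1: P' = (I − K·H)·P̄ = [166327/158601 203506/158601; 203506/158601 464698/158601]
step 2: x̄ = F·x = [28514/52867, -266276/158601]
step 2: P̄ = F·P·Fᵀ + Q = [3219845/52867 -1336408/52867; -1336408/52867 2334595/158601]
step 2: y = z − H·x̄ = [913163/158601]
step 2: S = H·P̄·Hᵀ + R = [57326833/158601]
step 2: K = P̄·Hᵀ·S⁻¹ = [-23328294/57326833; 10353043/57326833]
step 2: x' = x̄ + K·y = [-103395836/57326833, -36637499/57326833]
step 2: P' = (I − K·H)·P̄ = [60158819/57326833 73661050/57326833; 73661050/57326833 168028186/57326833]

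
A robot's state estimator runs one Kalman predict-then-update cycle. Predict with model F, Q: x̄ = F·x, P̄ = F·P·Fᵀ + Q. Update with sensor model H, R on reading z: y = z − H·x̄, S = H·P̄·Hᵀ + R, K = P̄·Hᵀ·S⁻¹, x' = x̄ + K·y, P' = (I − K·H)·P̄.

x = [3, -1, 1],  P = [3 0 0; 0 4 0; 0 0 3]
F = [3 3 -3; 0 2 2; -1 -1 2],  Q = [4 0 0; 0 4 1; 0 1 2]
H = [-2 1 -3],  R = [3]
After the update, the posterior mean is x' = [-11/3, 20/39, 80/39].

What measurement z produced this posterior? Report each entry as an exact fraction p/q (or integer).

x̄ = F·x = [3, 0, 0]
P̄ = F·P·Fᵀ + Q = [94 6 -39; 6 32 5; -39 5 21]
S = H·P̄·Hᵀ + R = [78]
K = P̄·Hᵀ·S⁻¹ = [-5/6; 5/78; 10/39]
x' − x̄ = [-20/3, 20/39, 80/39] = K·y
y = (KᵀK)⁻¹·Kᵀ·(x' − x̄) = [8]
z = y + H·x̄ = [8] + [-6] = [2]

z = [2]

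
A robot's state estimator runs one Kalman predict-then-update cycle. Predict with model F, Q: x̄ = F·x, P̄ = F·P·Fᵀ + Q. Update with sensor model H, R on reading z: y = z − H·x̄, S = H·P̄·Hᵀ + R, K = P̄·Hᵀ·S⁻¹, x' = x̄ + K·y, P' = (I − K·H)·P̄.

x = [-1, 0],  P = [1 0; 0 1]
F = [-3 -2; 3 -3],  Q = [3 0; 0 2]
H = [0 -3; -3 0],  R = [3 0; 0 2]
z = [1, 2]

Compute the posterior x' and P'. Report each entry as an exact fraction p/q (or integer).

x' = [-5376/8663, -3178/8663]
P' = [1898/8663 -6/8663; -6/8663 2839/8663]

x̄ = F·x = [3, -3]
P̄ = F·P·Fᵀ + Q = [16 -3; -3 20]
y = z − H·x̄ = [-8, 11]
S = H·P̄·Hᵀ + R = [183 -27; -27 146]
K = P̄·Hᵀ·S⁻¹ = [6/8663 -2847/8663; -2839/8663 9/8663]
x' = x̄ + K·y = [-5376/8663, -3178/8663]
P' = (I − K·H)·P̄ = [1898/8663 -6/8663; -6/8663 2839/8663]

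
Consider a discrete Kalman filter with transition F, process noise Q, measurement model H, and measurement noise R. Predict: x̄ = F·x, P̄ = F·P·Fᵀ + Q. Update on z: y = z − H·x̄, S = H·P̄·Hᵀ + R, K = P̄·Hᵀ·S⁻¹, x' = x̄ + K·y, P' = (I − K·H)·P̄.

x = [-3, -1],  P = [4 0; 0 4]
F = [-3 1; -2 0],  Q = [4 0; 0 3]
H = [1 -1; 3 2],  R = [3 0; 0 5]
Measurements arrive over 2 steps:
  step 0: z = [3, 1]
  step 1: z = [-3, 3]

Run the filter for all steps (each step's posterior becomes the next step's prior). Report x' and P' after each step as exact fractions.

step 0: x' = [926/887, -1541/1774], P' = [508/887 -302/887; -302/887 1721/1774]
step 1: x' = [-1041427/3170071, 5172437/3170071], P' = [1754002/3170071 -984143/3170071; -984143/3170071 2832982/3170071]

step 0: x̄ = F·x = [8, 6]
step 0: P̄ = F·P·Fᵀ + Q = [44 24; 24 19]
step 0: y = z − H·x̄ = [1, -35]
step 0: S = H·P̄·Hᵀ + R = [18 70; 70 765]
step 0: K = P̄·Hᵀ·S⁻¹ = [270/887 184/887; -775/1774 163/887]
step 0: x' = x̄ + K·y = [926/887, -1541/1774]
step 0: P' = (I − K·H)·P̄ = [508/887 -302/887; -302/887 1721/1774]
step 1: x̄ = F·x = [-7097/1774, -1852/887]
step 1: P̄ = F·P·Fᵀ + Q = [21585/1774 3652/887; 3652/887 4693/887]
step 1: y = z − H·x̄ = [-1929/1774, 34021/1774]
step 1: S = H·P̄·Hᵀ + R = [21685/1774 38679/1774; 38679/1774 328327/1774]
step 1: K = P̄·Hᵀ·S⁻¹ = [912715/3170071 658744/3170071; -1272375/3170071 542707/3170071]
step 1: x' = x̄ + K·y = [-1041427/3170071, 5172437/3170071]
step 1: P' = (I − K·H)·P̄ = [1754002/3170071 -984143/3170071; -984143/3170071 2832982/3170071]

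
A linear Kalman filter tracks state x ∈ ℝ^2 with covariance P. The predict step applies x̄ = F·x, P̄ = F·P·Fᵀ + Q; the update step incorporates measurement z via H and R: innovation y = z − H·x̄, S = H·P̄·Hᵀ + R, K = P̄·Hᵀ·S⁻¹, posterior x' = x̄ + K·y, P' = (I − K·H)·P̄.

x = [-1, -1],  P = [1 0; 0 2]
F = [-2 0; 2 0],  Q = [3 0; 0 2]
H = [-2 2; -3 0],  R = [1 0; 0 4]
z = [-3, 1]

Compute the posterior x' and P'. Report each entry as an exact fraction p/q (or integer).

x' = [-93/1339, -2038/1339]
P' = [444/1339 400/1339; 400/1339 674/1339]

x̄ = F·x = [2, -2]
P̄ = F·P·Fᵀ + Q = [7 -4; -4 6]
y = z − H·x̄ = [5, 7]
S = H·P̄·Hᵀ + R = [85 66; 66 67]
K = P̄·Hᵀ·S⁻¹ = [-88/1339 -333/1339; 548/1339 -300/1339]
x' = x̄ + K·y = [-93/1339, -2038/1339]
P' = (I − K·H)·P̄ = [444/1339 400/1339; 400/1339 674/1339]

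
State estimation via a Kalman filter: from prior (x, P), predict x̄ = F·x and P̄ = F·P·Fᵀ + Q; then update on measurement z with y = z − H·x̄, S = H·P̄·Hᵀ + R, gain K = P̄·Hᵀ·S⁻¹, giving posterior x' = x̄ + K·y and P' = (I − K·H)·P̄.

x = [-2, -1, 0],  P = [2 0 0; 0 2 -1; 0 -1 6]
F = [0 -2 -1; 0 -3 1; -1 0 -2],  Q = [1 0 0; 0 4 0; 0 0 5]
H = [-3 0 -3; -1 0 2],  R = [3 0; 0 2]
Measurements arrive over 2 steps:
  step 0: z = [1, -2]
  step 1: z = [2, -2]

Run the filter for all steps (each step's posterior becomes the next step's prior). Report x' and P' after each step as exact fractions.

step 0: x' = [929/1983, 14795/3966, -2047/2644], P' = [698/1983 988/1983 -91/661; 988/1983 27740/1983 -483/1322; -91/661 -483/1322 667/2644]
step 1: x' = [591758/4558331, -6768208/4558331, -28737211/36466648], P' = [1661002/4558331 2583450/4558331 -642389/4558331; 2583450/4558331 39048508/4558331 -1138347/4558331; -642389/4558331 -1138347/4558331 18076345/72933296]

step 0: x̄ = F·x = [2, 3, 2]
step 0: P̄ = F·P·Fᵀ + Q = [11 5 8; 5 34 -18; 8 -18 31]
step 0: y = z − H·x̄ = [13, -4]
step 0: S = H·P̄·Hᵀ + R = [525 -177; -177 105]
step 0: K = P̄·Hᵀ·S⁻¹ = [-425/1983 -622/1983; -527/3966 -2437/3966; -303/2644 849/2644]
step 0: x' = x̄ + K·y = [929/1983, 14795/3966, -2047/2644]
step 0: P' = (I − K·H)·P̄ = [698/1983 988/1983 -91/661; 988/1983 27740/1983 -483/1322; -91/661 -483/1322 667/2644]
step 1: x̄ = F·x = [-53039/7932, -31637/2644, 4283/3966]
step 1: P̄ = F·P·Fᵀ + Q = [442181/7932 220287/2644 -389/3966; 220287/2644 349919/2644 -1407/1322; -389/3966 -1407/1322 11522/1983]
step 1: y = z − H·x̄ = [-39185/2644, -86035/7932]
step 1: S = H·P̄·Hᵀ + R = [1468071/2644 350783/2644; 350783/2644 645509/7932]
step 1: K = P̄·Hᵀ·S⁻¹ = [-1018613/4558331 -1472890/4558331; -1445103/4558331 -2430072/4558331; -7798121/72933296 23215457/72933296]
step 1: x' = x̄ + K·y = [591758/4558331, -6768208/4558331, -28737211/36466648]
step 1: P' = (I − K·H)·P̄ = [1661002/4558331 2583450/4558331 -642389/4558331; 2583450/4558331 39048508/4558331 -1138347/4558331; -642389/4558331 -1138347/4558331 18076345/72933296]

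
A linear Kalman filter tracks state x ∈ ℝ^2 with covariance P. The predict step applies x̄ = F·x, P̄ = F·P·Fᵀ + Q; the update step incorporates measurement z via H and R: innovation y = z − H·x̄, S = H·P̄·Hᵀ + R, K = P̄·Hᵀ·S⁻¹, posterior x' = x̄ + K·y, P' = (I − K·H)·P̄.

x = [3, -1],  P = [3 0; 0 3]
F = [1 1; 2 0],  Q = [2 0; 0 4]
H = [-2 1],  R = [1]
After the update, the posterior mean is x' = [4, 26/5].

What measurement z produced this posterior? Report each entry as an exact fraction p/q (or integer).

z = [-3]

x̄ = F·x = [2, 6]
P̄ = F·P·Fᵀ + Q = [8 6; 6 16]
S = H·P̄·Hᵀ + R = [25]
K = P̄·Hᵀ·S⁻¹ = [-2/5; 4/25]
x' − x̄ = [2, -4/5] = K·y
y = (KᵀK)⁻¹·Kᵀ·(x' − x̄) = [-5]
z = y + H·x̄ = [-5] + [2] = [-3]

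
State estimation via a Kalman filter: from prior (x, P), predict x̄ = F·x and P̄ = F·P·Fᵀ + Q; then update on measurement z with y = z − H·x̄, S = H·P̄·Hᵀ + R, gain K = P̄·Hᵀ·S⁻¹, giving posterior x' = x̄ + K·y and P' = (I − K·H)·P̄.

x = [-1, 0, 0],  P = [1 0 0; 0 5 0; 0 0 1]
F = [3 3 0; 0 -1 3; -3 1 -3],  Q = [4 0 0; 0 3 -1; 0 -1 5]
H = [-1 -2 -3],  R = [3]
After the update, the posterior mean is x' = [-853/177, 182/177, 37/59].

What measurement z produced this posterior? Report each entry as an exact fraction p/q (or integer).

z = [1]

x̄ = F·x = [-3, 0, 3]
P̄ = F·P·Fᵀ + Q = [58 -15 6; -15 17 -15; 6 -15 28]
S = H·P̄·Hᵀ + R = [177]
K = P̄·Hᵀ·S⁻¹ = [-46/177; 26/177; -20/59]
x' − x̄ = [-322/177, 182/177, -140/59] = K·y
y = (KᵀK)⁻¹·Kᵀ·(x' − x̄) = [7]
z = y + H·x̄ = [7] + [-6] = [1]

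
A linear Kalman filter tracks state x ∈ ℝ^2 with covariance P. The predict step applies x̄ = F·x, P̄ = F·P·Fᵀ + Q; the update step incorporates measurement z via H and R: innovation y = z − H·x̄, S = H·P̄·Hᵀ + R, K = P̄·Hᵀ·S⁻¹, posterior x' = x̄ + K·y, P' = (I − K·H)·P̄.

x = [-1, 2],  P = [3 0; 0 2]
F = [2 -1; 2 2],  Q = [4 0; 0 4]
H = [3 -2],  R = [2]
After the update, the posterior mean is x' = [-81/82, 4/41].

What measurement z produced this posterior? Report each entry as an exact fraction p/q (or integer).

z = [-3]

x̄ = F·x = [-4, 2]
P̄ = F·P·Fᵀ + Q = [18 8; 8 24]
S = H·P̄·Hᵀ + R = [164]
K = P̄·Hᵀ·S⁻¹ = [19/82; -6/41]
x' − x̄ = [247/82, -78/41] = K·y
y = (KᵀK)⁻¹·Kᵀ·(x' − x̄) = [13]
z = y + H·x̄ = [13] + [-16] = [-3]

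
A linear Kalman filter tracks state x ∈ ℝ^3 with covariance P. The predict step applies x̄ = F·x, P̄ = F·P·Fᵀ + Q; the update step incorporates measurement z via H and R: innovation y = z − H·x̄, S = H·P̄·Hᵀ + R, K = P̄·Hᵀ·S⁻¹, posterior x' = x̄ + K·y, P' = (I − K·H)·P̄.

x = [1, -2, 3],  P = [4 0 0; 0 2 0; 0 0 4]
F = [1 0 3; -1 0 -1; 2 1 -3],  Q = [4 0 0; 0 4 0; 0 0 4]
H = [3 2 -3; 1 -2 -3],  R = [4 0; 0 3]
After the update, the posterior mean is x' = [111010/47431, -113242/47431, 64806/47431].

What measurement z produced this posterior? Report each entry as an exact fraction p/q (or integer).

z = [-2, 3]

x̄ = F·x = [10, -4, -9]
P̄ = F·P·Fᵀ + Q = [44 -16 -28; -16 12 4; -28 4 58]
S = H·P̄·Hᵀ + R = [1234 1006; 1006 897]
K = P̄·Hᵀ·S⁻¹ = [2044/47431 6168/47431; 10010/47431 -13976/47431; -6495/47431 -3820/47431]
x' − x̄ = [-363300/47431, 76482/47431, 491685/47431] = K·y
y = (KᵀK)⁻¹·Kᵀ·(x' − x̄) = [-51, -42]
z = y + H·x̄ = [-51, -42] + [49, 45] = [-2, 3]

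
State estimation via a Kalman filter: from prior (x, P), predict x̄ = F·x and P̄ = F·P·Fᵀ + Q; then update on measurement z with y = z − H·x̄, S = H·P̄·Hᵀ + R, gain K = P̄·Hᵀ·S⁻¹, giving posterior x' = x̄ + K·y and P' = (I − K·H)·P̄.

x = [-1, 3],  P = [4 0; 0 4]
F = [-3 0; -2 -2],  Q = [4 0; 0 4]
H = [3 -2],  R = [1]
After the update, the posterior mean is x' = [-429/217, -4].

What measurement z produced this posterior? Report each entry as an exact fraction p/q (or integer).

z = [2]

x̄ = F·x = [3, -4]
P̄ = F·P·Fᵀ + Q = [40 24; 24 36]
S = H·P̄·Hᵀ + R = [217]
K = P̄·Hᵀ·S⁻¹ = [72/217; 0]
x' − x̄ = [-1080/217, 0] = K·y
y = (KᵀK)⁻¹·Kᵀ·(x' − x̄) = [-15]
z = y + H·x̄ = [-15] + [17] = [2]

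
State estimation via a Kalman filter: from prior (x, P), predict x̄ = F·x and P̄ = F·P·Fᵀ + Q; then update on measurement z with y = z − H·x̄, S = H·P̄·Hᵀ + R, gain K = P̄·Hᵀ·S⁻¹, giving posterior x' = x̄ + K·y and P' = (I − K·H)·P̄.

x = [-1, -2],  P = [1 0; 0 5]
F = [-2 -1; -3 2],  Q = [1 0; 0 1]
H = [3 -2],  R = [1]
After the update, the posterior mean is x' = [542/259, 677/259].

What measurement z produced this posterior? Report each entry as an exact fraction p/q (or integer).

x̄ = F·x = [4, -1]
P̄ = F·P·Fᵀ + Q = [10 -4; -4 30]
S = H·P̄·Hᵀ + R = [259]
K = P̄·Hᵀ·S⁻¹ = [38/259; -72/259]
x' − x̄ = [-494/259, 936/259] = K·y
y = (KᵀK)⁻¹·Kᵀ·(x' − x̄) = [-13]
z = y + H·x̄ = [-13] + [14] = [1]

z = [1]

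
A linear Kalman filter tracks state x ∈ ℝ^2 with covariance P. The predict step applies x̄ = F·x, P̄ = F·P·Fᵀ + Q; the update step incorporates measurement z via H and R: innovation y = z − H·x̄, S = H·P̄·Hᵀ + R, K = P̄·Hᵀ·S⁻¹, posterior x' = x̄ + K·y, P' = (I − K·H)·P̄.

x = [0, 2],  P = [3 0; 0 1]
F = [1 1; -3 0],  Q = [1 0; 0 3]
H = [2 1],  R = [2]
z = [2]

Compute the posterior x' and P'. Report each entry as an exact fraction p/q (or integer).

x̄ = F·x = [2, 0]
P̄ = F·P·Fᵀ + Q = [5 -9; -9 30]
y = z − H·x̄ = [-2]
S = H·P̄·Hᵀ + R = [16]
K = P̄·Hᵀ·S⁻¹ = [1/16; 3/4]
x' = x̄ + K·y = [15/8, -3/2]
P' = (I − K·H)·P̄ = [79/16 -39/4; -39/4 21]

x' = [15/8, -3/2]
P' = [79/16 -39/4; -39/4 21]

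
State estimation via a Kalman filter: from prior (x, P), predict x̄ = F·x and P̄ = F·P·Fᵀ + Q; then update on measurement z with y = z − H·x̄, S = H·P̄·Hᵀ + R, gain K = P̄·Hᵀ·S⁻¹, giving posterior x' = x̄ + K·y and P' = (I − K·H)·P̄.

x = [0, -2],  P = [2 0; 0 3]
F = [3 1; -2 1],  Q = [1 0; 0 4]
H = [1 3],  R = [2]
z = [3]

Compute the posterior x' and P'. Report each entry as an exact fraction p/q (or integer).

x̄ = F·x = [-2, -2]
P̄ = F·P·Fᵀ + Q = [22 -9; -9 15]
y = z − H·x̄ = [11]
S = H·P̄·Hᵀ + R = [105]
K = P̄·Hᵀ·S⁻¹ = [-1/21; 12/35]
x' = x̄ + K·y = [-53/21, 62/35]
P' = (I − K·H)·P̄ = [457/21 -51/7; -51/7 93/35]

x' = [-53/21, 62/35]
P' = [457/21 -51/7; -51/7 93/35]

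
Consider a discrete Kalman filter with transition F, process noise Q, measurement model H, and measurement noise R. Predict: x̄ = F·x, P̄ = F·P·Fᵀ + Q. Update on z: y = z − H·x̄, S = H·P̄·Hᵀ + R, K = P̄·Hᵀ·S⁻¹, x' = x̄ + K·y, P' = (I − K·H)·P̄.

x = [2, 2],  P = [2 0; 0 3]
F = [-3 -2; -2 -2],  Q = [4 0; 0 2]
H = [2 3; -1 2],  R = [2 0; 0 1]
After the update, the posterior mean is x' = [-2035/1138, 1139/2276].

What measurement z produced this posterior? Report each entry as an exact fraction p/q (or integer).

x̄ = F·x = [-10, -8]
P̄ = F·P·Fᵀ + Q = [34 24; 24 22]
S = H·P̄·Hᵀ + R = [624 88; 88 27]
K = P̄·Hᵀ·S⁻¹ = [637/2276 -224/569; 659/4552 153/569]
x' − x̄ = [9345/1138, 19347/2276] = K·y
y = (KᵀK)⁻¹·Kᵀ·(x' − x̄) = [42, 9]
z = y + H·x̄ = [42, 9] + [-44, -6] = [-2, 3]

z = [-2, 3]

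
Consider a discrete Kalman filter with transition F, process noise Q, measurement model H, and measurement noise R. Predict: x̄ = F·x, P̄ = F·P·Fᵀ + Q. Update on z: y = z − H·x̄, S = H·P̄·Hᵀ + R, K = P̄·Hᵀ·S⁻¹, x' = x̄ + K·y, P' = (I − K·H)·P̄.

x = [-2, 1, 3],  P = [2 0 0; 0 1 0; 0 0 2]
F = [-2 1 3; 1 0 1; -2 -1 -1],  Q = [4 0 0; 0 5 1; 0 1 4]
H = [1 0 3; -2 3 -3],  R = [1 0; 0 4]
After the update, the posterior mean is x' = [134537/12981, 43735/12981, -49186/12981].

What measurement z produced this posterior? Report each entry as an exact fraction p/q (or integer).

z = [-1, 1]

x̄ = F·x = [14, 1, 0]
P̄ = F·P·Fᵀ + Q = [31 2 1; 2 9 -5; 1 -5 15]
S = H·P̄·Hᵀ + R = [173 -245; -245 422]
K = P̄·Hᵀ·S⁻¹ = [-107/12981 -1877/12981; 3824/12981 3389/12981; 4222/12981 544/12981]
x' − x̄ = [-47197/12981, 30754/12981, -49186/12981] = K·y
y = (KᵀK)⁻¹·Kᵀ·(x' − x̄) = [-15, 26]
z = y + H·x̄ = [-15, 26] + [14, -25] = [-1, 1]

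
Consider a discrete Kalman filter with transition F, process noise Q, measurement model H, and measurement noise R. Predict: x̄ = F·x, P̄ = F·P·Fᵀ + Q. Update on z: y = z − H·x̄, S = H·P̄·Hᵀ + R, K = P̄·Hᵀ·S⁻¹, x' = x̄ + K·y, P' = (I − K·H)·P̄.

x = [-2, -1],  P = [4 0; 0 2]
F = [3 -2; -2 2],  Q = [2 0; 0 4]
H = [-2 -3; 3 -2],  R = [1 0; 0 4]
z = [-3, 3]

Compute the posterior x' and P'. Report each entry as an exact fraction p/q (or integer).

x' = [3625/3267, 718/3267]
P' = [5372/22869 -2440/22869; -2440/22869 3356/22869]

x̄ = F·x = [-4, 2]
P̄ = F·P·Fᵀ + Q = [46 -32; -32 28]
y = z − H·x̄ = [-5, 19]
S = H·P̄·Hᵀ + R = [53 52; 52 914]
K = P̄·Hᵀ·S⁻¹ = [-3424/22869 5249/22869; -5188/22869 -3508/22869]
x' = x̄ + K·y = [3625/3267, 718/3267]
P' = (I − K·H)·P̄ = [5372/22869 -2440/22869; -2440/22869 3356/22869]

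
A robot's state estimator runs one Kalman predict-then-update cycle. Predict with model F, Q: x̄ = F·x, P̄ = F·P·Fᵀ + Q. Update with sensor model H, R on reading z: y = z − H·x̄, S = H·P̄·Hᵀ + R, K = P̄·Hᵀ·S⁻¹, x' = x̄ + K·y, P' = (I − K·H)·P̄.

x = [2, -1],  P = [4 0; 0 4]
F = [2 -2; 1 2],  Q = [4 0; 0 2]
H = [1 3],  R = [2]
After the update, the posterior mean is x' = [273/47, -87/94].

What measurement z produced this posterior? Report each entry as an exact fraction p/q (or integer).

x̄ = F·x = [6, 0]
P̄ = F·P·Fᵀ + Q = [36 -8; -8 22]
S = H·P̄·Hᵀ + R = [188]
K = P̄·Hᵀ·S⁻¹ = [3/47; 29/94]
x' − x̄ = [-9/47, -87/94] = K·y
y = (KᵀK)⁻¹·Kᵀ·(x' − x̄) = [-3]
z = y + H·x̄ = [-3] + [6] = [3]

z = [3]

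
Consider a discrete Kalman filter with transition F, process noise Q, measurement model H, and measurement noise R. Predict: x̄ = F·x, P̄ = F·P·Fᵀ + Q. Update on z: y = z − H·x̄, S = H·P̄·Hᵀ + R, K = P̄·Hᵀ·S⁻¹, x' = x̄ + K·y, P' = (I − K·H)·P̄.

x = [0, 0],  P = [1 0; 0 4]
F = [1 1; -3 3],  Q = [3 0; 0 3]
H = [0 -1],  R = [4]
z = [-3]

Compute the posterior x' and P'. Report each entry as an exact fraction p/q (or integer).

x̄ = F·x = [0, 0]
P̄ = F·P·Fᵀ + Q = [8 9; 9 48]
y = z − H·x̄ = [-3]
S = H·P̄·Hᵀ + R = [52]
K = P̄·Hᵀ·S⁻¹ = [-9/52; -12/13]
x' = x̄ + K·y = [27/52, 36/13]
P' = (I − K·H)·P̄ = [335/52 9/13; 9/13 48/13]

x' = [27/52, 36/13]
P' = [335/52 9/13; 9/13 48/13]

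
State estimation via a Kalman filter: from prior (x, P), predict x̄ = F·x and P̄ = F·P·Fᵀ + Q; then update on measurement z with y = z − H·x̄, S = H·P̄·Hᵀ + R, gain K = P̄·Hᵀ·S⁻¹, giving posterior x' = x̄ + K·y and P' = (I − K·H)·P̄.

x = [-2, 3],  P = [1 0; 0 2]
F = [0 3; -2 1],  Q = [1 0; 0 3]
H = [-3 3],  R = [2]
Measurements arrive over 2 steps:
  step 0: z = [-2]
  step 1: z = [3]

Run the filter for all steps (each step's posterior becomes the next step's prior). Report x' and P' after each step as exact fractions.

step 0: x̄ = F·x = [9, 7]
step 0: P̄ = F·P·Fᵀ + Q = [19 6; 6 9]
step 0: y = z − H·x̄ = [4]
step 0: S = H·P̄·Hᵀ + R = [146]
step 0: K = P̄·Hᵀ·S⁻¹ = [-39/146; 9/146]
step 0: x' = x̄ + K·y = [579/73, 529/73]
step 0: P' = (I − K·H)·P̄ = [1253/146 1227/146; 1227/146 1233/146]
step 1: x̄ = F·x = [1587/73, -629/73]
step 1: P̄ = F·P·Fᵀ + Q = [11243/146 -3663/146; -3663/146 1775/146]
step 1: y = z − H·x̄ = [6867/73]
step 1: S = H·P̄·Hᵀ + R = [91694/73]
step 1: K = P̄·Hᵀ·S⁻¹ = [-22359/91694; 8157/91694]
step 1: x' = x̄ + K·y = [-109875/91694, -22759/91694]
step 1: P' = (I − K·H)·P̄ = [106390/45847 98937/45847; 98937/45847 101656/45847]

step 0: x' = [579/73, 529/73], P' = [1253/146 1227/146; 1227/146 1233/146]
step 1: x' = [-109875/91694, -22759/91694], P' = [106390/45847 98937/45847; 98937/45847 101656/45847]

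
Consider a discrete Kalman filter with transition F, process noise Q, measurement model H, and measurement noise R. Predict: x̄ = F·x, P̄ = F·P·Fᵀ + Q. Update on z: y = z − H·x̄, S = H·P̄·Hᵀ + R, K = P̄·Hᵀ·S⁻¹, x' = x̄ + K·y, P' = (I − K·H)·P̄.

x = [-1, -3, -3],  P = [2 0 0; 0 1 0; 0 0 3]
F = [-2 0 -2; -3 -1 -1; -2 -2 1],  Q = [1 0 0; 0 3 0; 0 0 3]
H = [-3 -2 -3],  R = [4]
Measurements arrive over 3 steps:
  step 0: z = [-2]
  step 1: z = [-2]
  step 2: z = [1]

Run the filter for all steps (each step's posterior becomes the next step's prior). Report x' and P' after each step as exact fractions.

step 0: x' = [937/839, 16/839, -315/839], P' = [6594/839 717/839 -6932/839; 717/839 2206/839 -2005/839; -6932/839 -2005/839 8378/839]
step 1: x' = [-764187/443018, 4537/443018, 1048909/443018], P' = [8052247/1329054 977749/1329054 -8725145/1329054; 977749/1329054 3579463/1329054 -3102803/1329054; -8725145/1329054 -3102803/1329054 11229775/1329054]
step 2: x' = [-306835623/330142043, -6331540/47163149, 166763926/235815745], P' = [2021943549/330142043 34518109/47163149 -312973217/47163149; 34518109/47163149 126761771/47163149 -109868643/47163149; -312973217/47163149 -109868643/47163149 2010600307/235815745]

step 0: x̄ = F·x = [8, 9, 5]
step 0: P̄ = F·P·Fᵀ + Q = [21 18 2; 18 25 11; 2 11 18]
step 0: y = z − H·x̄ = [55]
step 0: S = H·P̄·Hᵀ + R = [839]
step 0: K = P̄·Hᵀ·S⁻¹ = [-105/839; -137/839; -82/839]
step 0: x' = x̄ + K·y = [937/839, 16/839, -315/839]
step 0: P' = (I − K·H)·P̄ = [6594/839 717/839 -6932/839; 717/839 2206/839 -2005/839; -6932/839 -2005/839 8378/839]
step 1: x̄ = F·x = [-1244/839, -2512/839, -2221/839]
step 1: P̄ = F·P·Fᵀ + Q = [5271/839 -1712/839 -9396/839; -1712/839 31147/839 46261/839; -9396/839 46261/839 87579/839]
step 1: y = z − H·x̄ = [-17097/839]
step 1: S = H·P̄·Hᵀ + R = [1329054/839]
step 1: K = P̄·Hᵀ·S⁻¹ = [15799/1329054; -195941/1329054; -327071/1329054]
step 1: x' = x̄ + K·y = [-764187/443018, 4537/443018, 1048909/443018]
step 1: P' = (I − K·H)·P̄ = [8052247/1329054 977749/1329054 -8725145/1329054; 977749/1329054 3579463/1329054 -3102803/1329054; -8725145/1329054 -3102803/1329054 11229775/1329054]
step 2: x̄ = F·x = [-284722/221509, 1239115/443018, 2568209/443018]
step 2: P̄ = F·P·Fᵀ + Q = [4327991/664527 -1639118/664527 -2700178/221509; -1639118/664527 38576641/1329054 19228989/443018; -2700178/221509 19228989/443018 38959187/443018]
step 2: y = z − H·x̄ = [8917543/443018]
step 2: S = H·P̄·Hᵀ + R = [1650710215/1329054]
step 2: K = P̄·Hᵀ·S⁻¹ = [5838346/330142043; -6867985/47163149; -59629059/235815745]
step 2: x' = x̄ + K·y = [-306835623/330142043, -6331540/47163149, 166763926/235815745]
step 2: P' = (I − K·H)·P̄ = [2021943549/330142043 34518109/47163149 -312973217/47163149; 34518109/47163149 126761771/47163149 -109868643/47163149; -312973217/47163149 -109868643/47163149 2010600307/235815745]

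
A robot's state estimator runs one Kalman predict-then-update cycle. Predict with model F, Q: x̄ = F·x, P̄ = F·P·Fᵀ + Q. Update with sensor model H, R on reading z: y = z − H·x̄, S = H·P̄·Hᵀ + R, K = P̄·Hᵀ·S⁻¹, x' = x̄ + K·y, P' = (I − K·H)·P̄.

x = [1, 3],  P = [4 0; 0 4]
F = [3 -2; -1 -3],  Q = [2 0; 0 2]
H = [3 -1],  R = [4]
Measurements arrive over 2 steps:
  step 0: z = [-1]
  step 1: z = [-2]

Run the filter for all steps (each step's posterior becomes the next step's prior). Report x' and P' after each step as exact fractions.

step 0: x̄ = F·x = [-3, -10]
step 0: P̄ = F·P·Fᵀ + Q = [54 12; 12 42]
step 0: y = z − H·x̄ = [-2]
step 0: S = H·P̄·Hᵀ + R = [460]
step 0: K = P̄·Hᵀ·S⁻¹ = [15/46; -3/230]
step 0: x' = x̄ + K·y = [-84/23, -1147/115]
step 0: P' = (I − K·H)·P̄ = [117/23 321/23; 321/23 4821/115]
step 1: x̄ = F·x = [1034/115, 3861/115]
step 1: P̄ = F·P·Fᵀ + Q = [5519/115 15936/115; 15936/115 53834/115]
step 1: y = z − H·x̄ = [23/5]
step 1: S = H·P̄·Hᵀ + R = [363/5]
step 1: K = P̄·Hᵀ·S⁻¹ = [9/121; -262/363]
step 1: x' = x̄ + K·y = [25975/2783, 252589/8349]
step 1: P' = (I − K·H)·P̄ = [132442/2783 396498/2783; 396498/2783 3592586/8349]

step 0: x' = [-84/23, -1147/115], P' = [117/23 321/23; 321/23 4821/115]
step 1: x' = [25975/2783, 252589/8349], P' = [132442/2783 396498/2783; 396498/2783 3592586/8349]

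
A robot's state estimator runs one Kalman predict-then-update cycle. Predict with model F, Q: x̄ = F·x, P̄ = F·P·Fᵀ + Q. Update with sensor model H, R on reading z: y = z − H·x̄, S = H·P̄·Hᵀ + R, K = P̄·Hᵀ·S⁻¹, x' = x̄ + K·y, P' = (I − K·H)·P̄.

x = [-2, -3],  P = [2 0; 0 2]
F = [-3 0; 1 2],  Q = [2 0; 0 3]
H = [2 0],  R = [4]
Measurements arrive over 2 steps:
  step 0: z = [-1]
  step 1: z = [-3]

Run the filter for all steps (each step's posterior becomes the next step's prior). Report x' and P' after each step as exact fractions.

step 0: x' = [-4/21, -43/7], P' = [20/21 -2/7; -2/7 79/7]
step 1: x' = [-107/81, -994/81], P' = [74/81 -8/81; -8/81 3875/81]

step 0: x̄ = F·x = [6, -8]
step 0: P̄ = F·P·Fᵀ + Q = [20 -6; -6 13]
step 0: y = z − H·x̄ = [-13]
step 0: S = H·P̄·Hᵀ + R = [84]
step 0: K = P̄·Hᵀ·S⁻¹ = [10/21; -1/7]
step 0: x' = x̄ + K·y = [-4/21, -43/7]
step 0: P' = (I − K·H)·P̄ = [20/21 -2/7; -2/7 79/7]
step 1: x̄ = F·x = [4/7, -262/21]
step 1: P̄ = F·P·Fᵀ + Q = [74/7 -8/7; -8/7 1007/21]
step 1: y = z − H·x̄ = [-29/7]
step 1: S = H·P̄·Hᵀ + R = [324/7]
step 1: K = P̄·Hᵀ·S⁻¹ = [37/81; -4/81]
step 1: x' = x̄ + K·y = [-107/81, -994/81]
step 1: P' = (I − K·H)·P̄ = [74/81 -8/81; -8/81 3875/81]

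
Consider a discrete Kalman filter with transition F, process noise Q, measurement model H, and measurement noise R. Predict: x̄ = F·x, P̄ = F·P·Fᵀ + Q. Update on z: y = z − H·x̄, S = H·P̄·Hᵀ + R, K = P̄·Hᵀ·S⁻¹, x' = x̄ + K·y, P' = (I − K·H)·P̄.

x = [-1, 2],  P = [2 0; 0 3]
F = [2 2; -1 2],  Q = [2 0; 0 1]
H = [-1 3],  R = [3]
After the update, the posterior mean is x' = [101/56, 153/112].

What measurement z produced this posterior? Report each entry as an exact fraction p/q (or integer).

x̄ = F·x = [2, 5]
P̄ = F·P·Fᵀ + Q = [22 8; 8 15]
S = H·P̄·Hᵀ + R = [112]
K = P̄·Hᵀ·S⁻¹ = [1/56; 37/112]
x' − x̄ = [-11/56, -407/112] = K·y
y = (KᵀK)⁻¹·Kᵀ·(x' − x̄) = [-11]
z = y + H·x̄ = [-11] + [13] = [2]

z = [2]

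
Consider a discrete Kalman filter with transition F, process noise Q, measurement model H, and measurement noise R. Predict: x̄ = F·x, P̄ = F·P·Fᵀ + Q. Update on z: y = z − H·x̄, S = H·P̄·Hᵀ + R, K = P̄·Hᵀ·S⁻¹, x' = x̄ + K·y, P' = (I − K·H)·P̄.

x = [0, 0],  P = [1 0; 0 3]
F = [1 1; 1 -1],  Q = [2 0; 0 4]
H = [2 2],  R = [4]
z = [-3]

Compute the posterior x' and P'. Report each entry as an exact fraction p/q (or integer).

x' = [-6/11, -9/11]
P' = [50/11 -46/11; -46/11 52/11]

x̄ = F·x = [0, 0]
P̄ = F·P·Fᵀ + Q = [6 -2; -2 8]
y = z − H·x̄ = [-3]
S = H·P̄·Hᵀ + R = [44]
K = P̄·Hᵀ·S⁻¹ = [2/11; 3/11]
x' = x̄ + K·y = [-6/11, -9/11]
P' = (I − K·H)·P̄ = [50/11 -46/11; -46/11 52/11]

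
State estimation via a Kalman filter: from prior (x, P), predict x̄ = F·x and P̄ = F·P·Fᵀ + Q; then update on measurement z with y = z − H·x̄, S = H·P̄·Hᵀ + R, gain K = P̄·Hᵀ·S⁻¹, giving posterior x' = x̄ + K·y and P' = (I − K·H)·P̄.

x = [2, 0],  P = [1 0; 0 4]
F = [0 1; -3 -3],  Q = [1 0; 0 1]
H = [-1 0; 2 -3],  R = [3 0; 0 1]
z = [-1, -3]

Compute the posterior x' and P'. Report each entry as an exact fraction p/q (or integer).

x̄ = F·x = [0, -6]
P̄ = F·P·Fᵀ + Q = [5 -12; -12 46]
y = z − H·x̄ = [-1, -21]
S = H·P̄·Hᵀ + R = [8 -46; -46 579]
K = P̄·Hᵀ·S⁻¹ = [-779/2516 69/1258; -126/629 -186/629]
x' = x̄ + K·y = [-2119/2516, 258/629]
P' = (I − K·H)·P̄ = [2337/2516 378/629; 378/629 314/629]

x' = [-2119/2516, 258/629]
P' = [2337/2516 378/629; 378/629 314/629]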